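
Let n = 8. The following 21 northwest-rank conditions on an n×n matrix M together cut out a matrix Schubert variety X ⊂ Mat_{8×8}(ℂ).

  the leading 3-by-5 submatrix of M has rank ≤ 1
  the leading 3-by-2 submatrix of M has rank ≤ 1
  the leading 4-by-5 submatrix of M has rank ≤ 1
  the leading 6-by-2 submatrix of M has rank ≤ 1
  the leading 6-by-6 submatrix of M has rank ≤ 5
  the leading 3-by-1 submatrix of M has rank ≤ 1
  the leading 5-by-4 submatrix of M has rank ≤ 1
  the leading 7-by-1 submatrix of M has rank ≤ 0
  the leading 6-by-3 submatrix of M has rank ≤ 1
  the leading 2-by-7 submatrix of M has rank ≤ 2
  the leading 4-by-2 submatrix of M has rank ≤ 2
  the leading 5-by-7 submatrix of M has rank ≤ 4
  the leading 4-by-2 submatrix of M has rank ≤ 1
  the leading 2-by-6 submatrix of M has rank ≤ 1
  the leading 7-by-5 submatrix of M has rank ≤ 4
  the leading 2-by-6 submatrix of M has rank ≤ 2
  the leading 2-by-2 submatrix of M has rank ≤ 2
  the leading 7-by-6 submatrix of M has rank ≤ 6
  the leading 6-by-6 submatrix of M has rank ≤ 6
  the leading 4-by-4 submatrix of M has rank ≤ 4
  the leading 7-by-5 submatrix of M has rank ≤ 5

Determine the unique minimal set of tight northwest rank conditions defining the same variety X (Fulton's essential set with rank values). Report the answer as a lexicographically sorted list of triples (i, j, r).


Propagating the 21 rank bounds to every northwest block:

  i=1: 0, 1, 1, 1, 1, 1, 1, 1
  i=2: 0, 1, 1, 1, 1, 1, 2, 2
  i=3: 0, 1, 1, 1, 1, 2, 3, 3
  i=4: 0, 1, 1, 1, 1, 2, 3, 4
  i=5: 0, 1, 1, 1, 2, 3, 4, 5
  i=6: 0, 1, 1, 2, 3, 4, 5, 6
  i=7: 0, 1, 2, 3, 4, 5, 6, 7
  i=8: 1, 2, 3, 4, 5, 6, 7, 8

reading off 1-entries of Δ²R: w = (2, 7, 6, 8, 5, 4, 3, 1).

D(w) has 20 cells with 5 SE-corners; essential set:

[(2, 6, 1), (4, 5, 1), (5, 4, 1), (6, 3, 1), (7, 1, 0)]


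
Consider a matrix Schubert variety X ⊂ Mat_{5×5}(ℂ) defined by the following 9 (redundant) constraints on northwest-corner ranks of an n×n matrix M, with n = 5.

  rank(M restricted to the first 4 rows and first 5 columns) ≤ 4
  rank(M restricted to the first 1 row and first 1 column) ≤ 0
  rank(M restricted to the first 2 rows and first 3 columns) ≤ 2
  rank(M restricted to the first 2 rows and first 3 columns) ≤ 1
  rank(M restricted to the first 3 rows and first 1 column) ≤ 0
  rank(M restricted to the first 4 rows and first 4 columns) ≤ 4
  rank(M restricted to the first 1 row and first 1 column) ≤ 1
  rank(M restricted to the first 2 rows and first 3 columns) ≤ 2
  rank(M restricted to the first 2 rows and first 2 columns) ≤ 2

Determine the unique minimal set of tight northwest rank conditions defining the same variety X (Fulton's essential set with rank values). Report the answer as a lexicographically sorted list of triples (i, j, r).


The tightest implied rank at each (i,j), from the 9 conditions:

  i=1: 0 1 1 1 1
  i=2: 0 1 1 2 2
  i=3: 0 1 2 3 3
  i=4: 1 2 3 4 4
  i=5: 1 2 3 4 5

second differences of R give the permutation w = (2, 4, 3, 1, 5).

Rothe diagram D(w) (4 cells), 2 SE-corners (essential conditions):

[(2, 3, 1), (3, 1, 0)]


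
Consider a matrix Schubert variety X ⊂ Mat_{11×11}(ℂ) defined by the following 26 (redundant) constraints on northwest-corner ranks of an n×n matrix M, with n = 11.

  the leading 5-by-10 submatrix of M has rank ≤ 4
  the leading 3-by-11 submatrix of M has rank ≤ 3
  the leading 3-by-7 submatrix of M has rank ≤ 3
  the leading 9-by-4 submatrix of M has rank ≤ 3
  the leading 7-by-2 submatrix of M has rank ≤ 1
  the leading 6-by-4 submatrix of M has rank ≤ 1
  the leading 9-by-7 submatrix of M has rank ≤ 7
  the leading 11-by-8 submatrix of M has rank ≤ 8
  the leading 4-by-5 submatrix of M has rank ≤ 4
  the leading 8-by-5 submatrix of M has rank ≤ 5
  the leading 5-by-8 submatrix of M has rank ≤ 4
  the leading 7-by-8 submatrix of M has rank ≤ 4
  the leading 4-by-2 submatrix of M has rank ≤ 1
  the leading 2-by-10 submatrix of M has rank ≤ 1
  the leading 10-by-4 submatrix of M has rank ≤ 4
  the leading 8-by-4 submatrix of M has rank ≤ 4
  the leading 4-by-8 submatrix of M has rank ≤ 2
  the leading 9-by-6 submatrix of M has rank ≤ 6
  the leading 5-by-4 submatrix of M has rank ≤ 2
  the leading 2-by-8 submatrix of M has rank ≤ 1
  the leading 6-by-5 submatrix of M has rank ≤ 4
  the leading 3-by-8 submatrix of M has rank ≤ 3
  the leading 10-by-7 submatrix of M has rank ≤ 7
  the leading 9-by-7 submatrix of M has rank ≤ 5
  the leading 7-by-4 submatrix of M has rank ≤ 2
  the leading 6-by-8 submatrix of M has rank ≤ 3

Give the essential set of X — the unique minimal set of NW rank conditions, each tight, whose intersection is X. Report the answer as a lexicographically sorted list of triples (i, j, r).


Recovering R(i,j) via the rank-extension bound from the 26 conditions:

  i=1: 1, 1, 1, 1, 1, 1, 1, 1, 1, 1, 1
  i=2: 1, 1, 1, 1, 1, 1, 1, 1, 1, 1, 2
  i=3: 1, 1, 1, 1, 2, 2, 2, 2, 2, 2, 3
  i=4: 1, 1, 1, 1, 2, 2, 2, 2, 3, 3, 4
  i=5: 1, 1, 1, 1, 2, 3, 3, 3, 4, 4, 5
  i=6: 1, 1, 1, 1, 2, 3, 3, 3, 4, 5, 6
  i=7: 1, 1, 2, 2, 3, 4, 4, 4, 5, 6, 7
  i=8: 1, 2, 3, 3, 4, 5, 5, 5, 6, 7, 8
  i=9: 1, 2, 3, 3, 4, 5, 5, 6, 7, 8, 9
  i=10: 1, 2, 3, 4, 5, 6, 6, 7, 8, 9, 10
  i=11: 1, 2, 3, 4, 5, 6, 7, 8, 9, 10, 11

giving w = (1, 11, 5, 9, 6, 10, 3, 2, 8, 4, 7) via Δ²R.

Fulton essential set (7 of the 29 Rothe cells):

[(2, 10, 1), (4, 8, 2), (6, 4, 1), (6, 8, 3), (7, 2, 1), (9, 4, 3), (9, 7, 5)]


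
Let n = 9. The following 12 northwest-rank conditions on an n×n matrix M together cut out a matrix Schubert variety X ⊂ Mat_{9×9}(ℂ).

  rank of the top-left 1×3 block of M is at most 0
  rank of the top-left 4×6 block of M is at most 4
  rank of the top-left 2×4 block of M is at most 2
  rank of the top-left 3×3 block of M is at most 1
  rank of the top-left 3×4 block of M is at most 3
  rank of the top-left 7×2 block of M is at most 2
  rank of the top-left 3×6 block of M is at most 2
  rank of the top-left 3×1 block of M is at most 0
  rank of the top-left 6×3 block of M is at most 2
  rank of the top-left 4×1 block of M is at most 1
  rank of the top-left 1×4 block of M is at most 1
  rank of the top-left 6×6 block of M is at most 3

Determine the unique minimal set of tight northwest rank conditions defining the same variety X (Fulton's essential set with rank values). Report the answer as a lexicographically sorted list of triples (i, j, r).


Reconstructing r_w from the 12 given conditions:

  i=1: 0 0 0 1 1 1 1 1 1
  i=2: 0 1 1 2 2 2 2 2 2
  i=3: 0 1 1 2 2 2 3 3 3
  i=4: 1 2 2 3 3 3 4 4 4
  i=5: 1 2 2 3 3 3 4 5 5
  i=6: 1 2 2 3 3 3 4 5 6
  i=7: 1 2 3 4 4 4 5 6 7
  i=8: 1 2 3 4 5 5 6 7 8
  i=9: 1 2 3 4 5 6 7 8 9

giving w = (4, 2, 7, 1, 8, 9, 3, 5, 6) via Δ²R.

|D(w)|=14, |Ess(w)|=6:

[(1, 3, 0), (3, 1, 0), (3, 3, 1), (3, 6, 2), (6, 3, 2), (6, 6, 3)]


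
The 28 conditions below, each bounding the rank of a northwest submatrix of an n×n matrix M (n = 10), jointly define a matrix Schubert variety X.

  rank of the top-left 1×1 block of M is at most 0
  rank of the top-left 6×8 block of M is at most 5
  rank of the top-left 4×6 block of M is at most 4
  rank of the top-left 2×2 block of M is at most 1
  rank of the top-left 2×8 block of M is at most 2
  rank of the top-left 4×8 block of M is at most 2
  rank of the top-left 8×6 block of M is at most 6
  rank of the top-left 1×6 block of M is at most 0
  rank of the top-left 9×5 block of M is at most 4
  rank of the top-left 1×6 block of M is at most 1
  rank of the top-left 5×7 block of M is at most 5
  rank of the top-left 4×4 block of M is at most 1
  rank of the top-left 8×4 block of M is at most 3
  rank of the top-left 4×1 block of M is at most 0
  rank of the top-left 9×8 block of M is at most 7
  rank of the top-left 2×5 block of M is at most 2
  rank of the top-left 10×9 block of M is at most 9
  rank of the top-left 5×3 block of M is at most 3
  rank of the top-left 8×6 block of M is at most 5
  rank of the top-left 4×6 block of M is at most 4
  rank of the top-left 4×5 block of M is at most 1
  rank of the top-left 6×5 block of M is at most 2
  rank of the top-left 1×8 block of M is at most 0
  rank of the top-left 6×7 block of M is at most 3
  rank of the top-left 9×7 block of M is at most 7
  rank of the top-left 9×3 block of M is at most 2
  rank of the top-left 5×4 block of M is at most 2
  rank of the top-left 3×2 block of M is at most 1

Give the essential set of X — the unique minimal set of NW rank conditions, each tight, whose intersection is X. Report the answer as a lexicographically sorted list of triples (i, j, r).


Recovering R(i,j) via the rank-extension bound from the 28 conditions:

  i=1: 0, 0, 0, 0, 0, 0, 0, 0, 1, 1
  i=2: 0, 1, 1, 1, 1, 1, 1, 1, 2, 2
  i=3: 0, 1, 1, 1, 1, 2, 2, 2, 3, 3
  i=4: 0, 1, 1, 1, 1, 2, 2, 2, 3, 4
  i=5: 1, 2, 2, 2, 2, 3, 3, 3, 4, 5
  i=6: 1, 2, 2, 2, 2, 3, 3, 4, 5, 6
  i=7: 1, 2, 2, 3, 3, 4, 4, 5, 6, 7
  i=8: 1, 2, 2, 3, 4, 5, 5, 6, 7, 8
  i=9: 1, 2, 2, 3, 4, 5, 6, 7, 8, 9
  i=10: 1, 2, 3, 4, 5, 6, 7, 8, 9, 10

second differences of R give the permutation w = (9, 2, 6, 10, 1, 8, 4, 5, 7, 3).

ℓ(w)=26; the 7 essential cells (i,j,r):

[(1, 8, 0), (4, 1, 0), (4, 5, 1), (4, 8, 2), (6, 5, 2), (6, 7, 3), (9, 3, 2)]


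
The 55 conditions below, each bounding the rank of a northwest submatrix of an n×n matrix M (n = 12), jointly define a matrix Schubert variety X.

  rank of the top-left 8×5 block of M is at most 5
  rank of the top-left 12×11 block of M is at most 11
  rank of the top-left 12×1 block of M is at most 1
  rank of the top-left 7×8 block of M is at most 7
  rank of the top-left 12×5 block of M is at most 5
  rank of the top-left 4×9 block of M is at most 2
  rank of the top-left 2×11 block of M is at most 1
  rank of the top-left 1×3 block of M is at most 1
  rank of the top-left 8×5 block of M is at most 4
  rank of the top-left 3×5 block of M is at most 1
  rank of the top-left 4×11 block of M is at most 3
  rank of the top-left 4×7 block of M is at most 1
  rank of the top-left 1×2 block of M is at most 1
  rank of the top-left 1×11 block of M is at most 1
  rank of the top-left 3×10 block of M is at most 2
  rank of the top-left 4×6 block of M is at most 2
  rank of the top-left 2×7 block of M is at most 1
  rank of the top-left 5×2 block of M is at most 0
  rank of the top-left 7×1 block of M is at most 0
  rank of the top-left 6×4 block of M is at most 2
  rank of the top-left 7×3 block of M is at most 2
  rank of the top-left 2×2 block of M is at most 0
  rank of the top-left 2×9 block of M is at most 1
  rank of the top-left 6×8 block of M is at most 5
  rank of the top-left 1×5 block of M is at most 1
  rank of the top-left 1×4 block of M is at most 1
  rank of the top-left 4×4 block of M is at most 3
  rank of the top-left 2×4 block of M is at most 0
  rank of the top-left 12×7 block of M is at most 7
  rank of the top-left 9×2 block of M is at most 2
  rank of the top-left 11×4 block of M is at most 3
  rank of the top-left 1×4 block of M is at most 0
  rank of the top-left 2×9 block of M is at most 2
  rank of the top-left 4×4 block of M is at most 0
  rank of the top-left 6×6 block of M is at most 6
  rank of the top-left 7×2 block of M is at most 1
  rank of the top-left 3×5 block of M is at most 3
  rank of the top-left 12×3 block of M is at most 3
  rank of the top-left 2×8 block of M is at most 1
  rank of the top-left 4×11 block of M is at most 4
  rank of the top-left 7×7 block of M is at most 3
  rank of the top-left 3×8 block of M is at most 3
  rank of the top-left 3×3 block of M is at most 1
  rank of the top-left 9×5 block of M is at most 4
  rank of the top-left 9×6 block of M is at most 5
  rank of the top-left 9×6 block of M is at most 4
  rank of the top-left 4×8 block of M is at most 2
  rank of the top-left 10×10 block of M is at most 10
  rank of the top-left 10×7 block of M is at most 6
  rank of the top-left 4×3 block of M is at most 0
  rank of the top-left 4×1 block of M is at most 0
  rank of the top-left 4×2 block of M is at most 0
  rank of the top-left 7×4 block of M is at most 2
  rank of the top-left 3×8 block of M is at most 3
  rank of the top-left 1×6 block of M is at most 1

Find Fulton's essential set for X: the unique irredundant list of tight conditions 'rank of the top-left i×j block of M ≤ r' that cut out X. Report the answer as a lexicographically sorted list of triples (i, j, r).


Rank table r_w(12×12) implied by the 55 constraints:

  row 1: 0, 0, 0, 0, 1, 1, 1, 1, 1, 1, 1, 1
  row 2: 0, 0, 0, 0, 1, 1, 1, 1, 1, 1, 1, 2
  row 3: 0, 0, 0, 0, 1, 1, 1, 2, 2, 2, 2, 3
  row 4: 0, 0, 0, 0, 1, 1, 1, 2, 2, 3, 3, 4
  row 5: 0, 0, 1, 1, 2, 2, 2, 3, 3, 4, 4, 5
  row 6: 0, 1, 2, 2, 3, 3, 3, 4, 4, 5, 5, 6
  row 7: 0, 1, 2, 2, 3, 3, 3, 4, 5, 6, 6, 7
  row 8: 1, 2, 3, 3, 4, 4, 4, 5, 6, 7, 7, 8
  row 9: 1, 2, 3, 3, 4, 4, 5, 6, 7, 8, 8, 9
  row 10: 1, 2, 3, 3, 4, 5, 6, 7, 8, 9, 9, 10
  row 11: 1, 2, 3, 3, 4, 5, 6, 7, 8, 9, 10, 11
  row 12: 1, 2, 3, 4, 5, 6, 7, 8, 9, 10, 11, 12

second differences of R give the permutation w = (5, 12, 8, 10, 3, 2, 9, 1, 7, 6, 11, 4).

D(w) has 38 cells with 10 SE-corners; essential set:

[(2, 11, 1), (4, 4, 0), (4, 7, 1), (4, 9, 2), (5, 2, 0), (7, 1, 0), (7, 4, 2), (7, 7, 3), (9, 6, 4), (11, 4, 3)]


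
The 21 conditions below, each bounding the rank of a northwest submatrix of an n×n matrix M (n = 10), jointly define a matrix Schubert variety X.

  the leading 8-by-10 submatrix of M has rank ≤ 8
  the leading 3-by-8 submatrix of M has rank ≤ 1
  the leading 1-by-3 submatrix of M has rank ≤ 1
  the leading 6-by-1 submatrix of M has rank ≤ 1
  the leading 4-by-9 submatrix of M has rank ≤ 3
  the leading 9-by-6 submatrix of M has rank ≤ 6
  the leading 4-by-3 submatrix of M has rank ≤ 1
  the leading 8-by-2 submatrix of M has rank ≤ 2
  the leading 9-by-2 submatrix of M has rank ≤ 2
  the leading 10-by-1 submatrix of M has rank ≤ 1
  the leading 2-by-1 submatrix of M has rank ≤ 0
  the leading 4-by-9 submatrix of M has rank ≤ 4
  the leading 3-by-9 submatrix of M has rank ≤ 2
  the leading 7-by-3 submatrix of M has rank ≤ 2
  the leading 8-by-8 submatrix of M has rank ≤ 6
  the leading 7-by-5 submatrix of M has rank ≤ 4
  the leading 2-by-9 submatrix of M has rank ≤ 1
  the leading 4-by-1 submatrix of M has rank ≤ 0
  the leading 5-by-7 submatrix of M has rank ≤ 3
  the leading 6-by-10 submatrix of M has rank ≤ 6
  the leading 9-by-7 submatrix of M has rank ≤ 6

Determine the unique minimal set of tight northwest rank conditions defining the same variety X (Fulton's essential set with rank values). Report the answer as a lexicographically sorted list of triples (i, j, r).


The tightest implied rank at each (i,j), from the 21 conditions:

  0 | 1 | 1 | 1 | 1 | 1 | 1 | 1 | 1 | 1
  0 | 1 | 1 | 1 | 1 | 1 | 1 | 1 | 1 | 2
  0 | 1 | 1 | 1 | 1 | 1 | 1 | 1 | 2 | 3
  0 | 1 | 1 | 2 | 2 | 2 | 2 | 2 | 3 | 4
  1 | 2 | 2 | 3 | 3 | 3 | 3 | 3 | 4 | 5
  1 | 2 | 2 | 3 | 4 | 4 | 4 | 4 | 5 | 6
  1 | 2 | 2 | 3 | 4 | 5 | 5 | 5 | 6 | 7
  1 | 2 | 3 | 4 | 5 | 6 | 6 | 6 | 7 | 8
  1 | 2 | 3 | 4 | 5 | 6 | 6 | 7 | 8 | 9
  1 | 2 | 3 | 4 | 5 | 6 | 7 | 8 | 9 | 10

reading off 1-entries of Δ²R: w = (2, 10, 9, 4, 1, 5, 6, 3, 8, 7).

|D(w)|=21, |Ess(w)|=6:

[(2, 9, 1), (3, 8, 1), (4, 1, 0), (4, 3, 1), (7, 3, 2), (9, 7, 6)]


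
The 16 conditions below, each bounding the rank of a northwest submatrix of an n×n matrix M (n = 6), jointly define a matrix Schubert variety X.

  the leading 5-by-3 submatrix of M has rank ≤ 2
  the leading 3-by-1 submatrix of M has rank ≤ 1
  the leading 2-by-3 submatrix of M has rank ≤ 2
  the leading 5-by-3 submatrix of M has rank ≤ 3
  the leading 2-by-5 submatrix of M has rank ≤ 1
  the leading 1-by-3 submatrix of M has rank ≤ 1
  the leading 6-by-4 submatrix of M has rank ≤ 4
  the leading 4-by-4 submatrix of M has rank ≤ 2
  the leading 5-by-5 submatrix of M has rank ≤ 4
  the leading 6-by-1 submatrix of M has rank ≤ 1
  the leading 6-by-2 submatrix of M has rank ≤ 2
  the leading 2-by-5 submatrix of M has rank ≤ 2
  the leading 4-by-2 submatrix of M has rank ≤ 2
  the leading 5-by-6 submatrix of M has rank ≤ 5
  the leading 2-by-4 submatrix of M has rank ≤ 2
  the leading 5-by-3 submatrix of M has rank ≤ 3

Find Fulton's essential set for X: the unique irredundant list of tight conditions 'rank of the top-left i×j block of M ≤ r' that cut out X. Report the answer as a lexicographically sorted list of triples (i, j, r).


Rank table r_w(6×6) implied by the 16 constraints:

  1, 1, 1, 1, 1, 1
  1, 1, 1, 1, 1, 2
  1, 2, 2, 2, 2, 3
  1, 2, 2, 2, 3, 4
  1, 2, 2, 3, 4, 5
  1, 2, 3, 4, 5, 6

reading off 1-entries of Δ²R: w = (1, 6, 2, 5, 4, 3).

|D(w)|=7, |Ess(w)|=3:

[(2, 5, 1), (4, 4, 2), (5, 3, 2)]


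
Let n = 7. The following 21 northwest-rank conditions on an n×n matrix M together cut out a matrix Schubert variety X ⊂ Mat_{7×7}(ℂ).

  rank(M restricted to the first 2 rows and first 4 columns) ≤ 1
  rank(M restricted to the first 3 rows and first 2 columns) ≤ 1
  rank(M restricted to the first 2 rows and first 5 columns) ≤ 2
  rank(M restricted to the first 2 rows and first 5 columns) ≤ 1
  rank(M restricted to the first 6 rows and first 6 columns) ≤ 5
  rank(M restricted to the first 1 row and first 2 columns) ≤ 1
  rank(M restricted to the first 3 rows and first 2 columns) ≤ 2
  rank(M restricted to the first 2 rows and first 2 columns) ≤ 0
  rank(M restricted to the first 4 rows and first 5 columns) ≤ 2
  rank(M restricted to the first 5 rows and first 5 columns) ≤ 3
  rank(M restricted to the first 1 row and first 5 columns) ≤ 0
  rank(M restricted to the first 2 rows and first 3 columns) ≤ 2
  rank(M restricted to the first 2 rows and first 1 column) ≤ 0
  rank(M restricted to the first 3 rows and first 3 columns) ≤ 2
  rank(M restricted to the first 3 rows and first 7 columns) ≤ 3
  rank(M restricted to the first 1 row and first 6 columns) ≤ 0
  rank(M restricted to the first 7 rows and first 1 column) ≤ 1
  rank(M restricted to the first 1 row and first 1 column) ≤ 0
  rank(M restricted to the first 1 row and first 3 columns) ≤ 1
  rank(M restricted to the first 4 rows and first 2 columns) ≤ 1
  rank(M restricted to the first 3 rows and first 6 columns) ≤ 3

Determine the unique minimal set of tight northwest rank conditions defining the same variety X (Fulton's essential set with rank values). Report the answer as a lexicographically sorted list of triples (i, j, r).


Computing R[i][j] = min implied NW-rank bound (n=7, 21 conditions):

  row 1: 0, 0, 0, 0, 0, 0, 1
  row 2: 0, 0, 1, 1, 1, 1, 2
  row 3: 1, 1, 2, 2, 2, 2, 3
  row 4: 1, 1, 2, 2, 2, 3, 4
  row 5: 1, 2, 3, 3, 3, 4, 5
  row 6: 1, 2, 3, 4, 4, 5, 6
  row 7: 1, 2, 3, 4, 5, 6, 7

reading off 1-entries of Δ²R: w = (7, 3, 1, 6, 2, 4, 5).

|D(w)|=11, |Ess(w)|=4:

[(1, 6, 0), (2, 2, 0), (4, 2, 1), (4, 5, 2)]


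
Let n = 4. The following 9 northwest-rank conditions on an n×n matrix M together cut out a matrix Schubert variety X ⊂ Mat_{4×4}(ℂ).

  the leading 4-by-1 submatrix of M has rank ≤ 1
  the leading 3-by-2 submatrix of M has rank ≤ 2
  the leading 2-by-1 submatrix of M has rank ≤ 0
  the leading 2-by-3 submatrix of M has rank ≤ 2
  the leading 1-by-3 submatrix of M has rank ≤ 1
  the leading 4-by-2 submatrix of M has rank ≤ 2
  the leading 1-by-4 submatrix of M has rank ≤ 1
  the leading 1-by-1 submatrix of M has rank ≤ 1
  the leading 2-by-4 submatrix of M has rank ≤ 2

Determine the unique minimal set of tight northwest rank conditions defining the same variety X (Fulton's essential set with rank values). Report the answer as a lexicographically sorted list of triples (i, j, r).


Propagating the 9 rank bounds to every northwest block:

  i=1: 0 | 1 | 1 | 1
  i=2: 0 | 1 | 2 | 2
  i=3: 1 | 2 | 3 | 3
  i=4: 1 | 2 | 3 | 4

reading off 1-entries of Δ²R: w = (2, 3, 1, 4).

D(w) has 2 cells with 1 SE-corner; essential set:

[(2, 1, 0)]


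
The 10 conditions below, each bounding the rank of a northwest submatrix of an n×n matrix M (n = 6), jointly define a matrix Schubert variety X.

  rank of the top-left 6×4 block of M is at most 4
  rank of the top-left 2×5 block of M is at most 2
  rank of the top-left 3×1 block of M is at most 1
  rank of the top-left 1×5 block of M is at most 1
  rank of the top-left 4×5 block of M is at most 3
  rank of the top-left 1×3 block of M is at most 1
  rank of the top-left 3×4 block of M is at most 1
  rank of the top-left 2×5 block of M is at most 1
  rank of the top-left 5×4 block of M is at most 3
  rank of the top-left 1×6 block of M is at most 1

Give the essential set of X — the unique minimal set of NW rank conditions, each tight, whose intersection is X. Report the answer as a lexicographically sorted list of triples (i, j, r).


Propagating the 10 rank bounds to every northwest block:

  1 | 1 | 1 | 1 | 1 | 1
  1 | 1 | 1 | 1 | 1 | 2
  1 | 1 | 1 | 1 | 2 | 3
  1 | 2 | 2 | 2 | 3 | 4
  1 | 2 | 3 | 3 | 4 | 5
  1 | 2 | 3 | 4 | 5 | 6

giving w = (1, 6, 5, 2, 3, 4) via Δ²R.

|D(w)|=7, |Ess(w)|=2:

[(2, 5, 1), (3, 4, 1)]


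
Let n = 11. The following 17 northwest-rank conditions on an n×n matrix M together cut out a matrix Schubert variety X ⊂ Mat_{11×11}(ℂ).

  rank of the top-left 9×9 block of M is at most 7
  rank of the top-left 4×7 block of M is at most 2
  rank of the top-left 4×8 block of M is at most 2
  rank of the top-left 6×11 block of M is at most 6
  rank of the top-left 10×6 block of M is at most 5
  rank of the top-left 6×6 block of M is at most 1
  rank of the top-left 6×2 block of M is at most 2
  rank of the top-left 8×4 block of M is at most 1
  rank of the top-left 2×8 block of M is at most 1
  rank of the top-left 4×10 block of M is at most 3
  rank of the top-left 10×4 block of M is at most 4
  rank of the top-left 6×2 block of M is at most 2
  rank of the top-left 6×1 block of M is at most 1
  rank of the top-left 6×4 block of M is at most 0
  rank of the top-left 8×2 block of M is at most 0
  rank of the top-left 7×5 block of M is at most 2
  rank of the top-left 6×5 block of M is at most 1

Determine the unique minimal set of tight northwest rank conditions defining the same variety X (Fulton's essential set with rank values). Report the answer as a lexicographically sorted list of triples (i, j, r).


Propagating the 17 rank bounds to every northwest block:

  0 | 0 | 0 | 0 | 1 | 1 | 1 | 1 | 1 | 1 | 1
  0 | 0 | 0 | 0 | 1 | 1 | 1 | 1 | 2 | 2 | 2
  0 | 0 | 0 | 0 | 1 | 1 | 2 | 2 | 3 | 3 | 3
  0 | 0 | 0 | 0 | 1 | 1 | 2 | 2 | 3 | 3 | 4
  0 | 0 | 0 | 0 | 1 | 1 | 2 | 3 | 4 | 4 | 5
  0 | 0 | 0 | 0 | 1 | 1 | 2 | 3 | 4 | 5 | 6
  0 | 0 | 1 | 1 | 2 | 2 | 3 | 4 | 5 | 6 | 7
  0 | 0 | 1 | 1 | 2 | 3 | 4 | 5 | 6 | 7 | 8
  1 | 1 | 2 | 2 | 3 | 4 | 5 | 6 | 7 | 8 | 9
  1 | 2 | 3 | 3 | 4 | 5 | 6 | 7 | 8 | 9 | 10
  1 | 2 | 3 | 4 | 5 | 6 | 7 | 8 | 9 | 10 | 11

the unique w with this rank table is (5, 9, 7, 11, 8, 10, 3, 6, 1, 2, 4).

D(w) has 38 cells with 7 SE-corners; essential set:

[(2, 8, 1), (4, 8, 2), (4, 10, 3), (6, 4, 0), (6, 6, 1), (8, 2, 0), (8, 4, 1)]


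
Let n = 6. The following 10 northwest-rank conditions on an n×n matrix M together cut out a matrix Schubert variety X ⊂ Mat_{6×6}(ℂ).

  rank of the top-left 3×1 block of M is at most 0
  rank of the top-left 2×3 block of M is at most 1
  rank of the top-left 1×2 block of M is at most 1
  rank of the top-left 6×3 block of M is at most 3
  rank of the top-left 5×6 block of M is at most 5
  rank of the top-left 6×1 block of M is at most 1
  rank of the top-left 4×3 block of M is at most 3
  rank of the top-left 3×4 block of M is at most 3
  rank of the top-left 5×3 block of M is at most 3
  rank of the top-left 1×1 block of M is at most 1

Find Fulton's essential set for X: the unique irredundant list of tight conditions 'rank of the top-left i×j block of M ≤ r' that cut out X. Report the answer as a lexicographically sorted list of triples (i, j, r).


Computing R[i][j] = min implied NW-rank bound (n=6, 10 conditions):

  row 1: 0 | 1 | 1 | 1 | 1 | 1
  row 2: 0 | 1 | 1 | 2 | 2 | 2
  row 3: 0 | 1 | 2 | 3 | 3 | 3
  row 4: 1 | 2 | 3 | 4 | 4 | 4
  row 5: 1 | 2 | 3 | 4 | 5 | 5
  row 6: 1 | 2 | 3 | 4 | 5 | 6

reading off 1-entries of Δ²R: w = (2, 4, 3, 1, 5, 6).

D(w) has 4 cells with 2 SE-corners; essential set:

[(2, 3, 1), (3, 1, 0)]


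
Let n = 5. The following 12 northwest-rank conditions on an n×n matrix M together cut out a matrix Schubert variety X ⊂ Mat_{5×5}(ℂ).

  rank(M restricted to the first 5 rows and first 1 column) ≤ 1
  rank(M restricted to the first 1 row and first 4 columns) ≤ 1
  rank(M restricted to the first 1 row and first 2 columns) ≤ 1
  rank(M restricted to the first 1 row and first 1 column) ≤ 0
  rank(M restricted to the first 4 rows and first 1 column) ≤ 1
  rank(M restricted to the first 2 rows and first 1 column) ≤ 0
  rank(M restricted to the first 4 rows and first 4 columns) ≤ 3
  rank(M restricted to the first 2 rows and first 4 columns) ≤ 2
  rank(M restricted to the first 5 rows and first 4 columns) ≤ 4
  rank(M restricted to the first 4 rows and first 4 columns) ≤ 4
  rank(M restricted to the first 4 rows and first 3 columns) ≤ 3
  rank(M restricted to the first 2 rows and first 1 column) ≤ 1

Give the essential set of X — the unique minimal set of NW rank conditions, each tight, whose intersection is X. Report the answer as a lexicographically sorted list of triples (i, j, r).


Computing R[i][j] = min implied NW-rank bound (n=5, 12 conditions):

  row 1: 0, 1, 1, 1, 1
  row 2: 0, 1, 2, 2, 2
  row 3: 1, 2, 3, 3, 3
  row 4: 1, 2, 3, 3, 4
  row 5: 1, 2, 3, 4, 5

giving w = (2, 3, 1, 5, 4) via Δ²R.

2 SE-corners of the 3-cell Rothe diagram give Ess(w):

[(2, 1, 0), (4, 4, 3)]


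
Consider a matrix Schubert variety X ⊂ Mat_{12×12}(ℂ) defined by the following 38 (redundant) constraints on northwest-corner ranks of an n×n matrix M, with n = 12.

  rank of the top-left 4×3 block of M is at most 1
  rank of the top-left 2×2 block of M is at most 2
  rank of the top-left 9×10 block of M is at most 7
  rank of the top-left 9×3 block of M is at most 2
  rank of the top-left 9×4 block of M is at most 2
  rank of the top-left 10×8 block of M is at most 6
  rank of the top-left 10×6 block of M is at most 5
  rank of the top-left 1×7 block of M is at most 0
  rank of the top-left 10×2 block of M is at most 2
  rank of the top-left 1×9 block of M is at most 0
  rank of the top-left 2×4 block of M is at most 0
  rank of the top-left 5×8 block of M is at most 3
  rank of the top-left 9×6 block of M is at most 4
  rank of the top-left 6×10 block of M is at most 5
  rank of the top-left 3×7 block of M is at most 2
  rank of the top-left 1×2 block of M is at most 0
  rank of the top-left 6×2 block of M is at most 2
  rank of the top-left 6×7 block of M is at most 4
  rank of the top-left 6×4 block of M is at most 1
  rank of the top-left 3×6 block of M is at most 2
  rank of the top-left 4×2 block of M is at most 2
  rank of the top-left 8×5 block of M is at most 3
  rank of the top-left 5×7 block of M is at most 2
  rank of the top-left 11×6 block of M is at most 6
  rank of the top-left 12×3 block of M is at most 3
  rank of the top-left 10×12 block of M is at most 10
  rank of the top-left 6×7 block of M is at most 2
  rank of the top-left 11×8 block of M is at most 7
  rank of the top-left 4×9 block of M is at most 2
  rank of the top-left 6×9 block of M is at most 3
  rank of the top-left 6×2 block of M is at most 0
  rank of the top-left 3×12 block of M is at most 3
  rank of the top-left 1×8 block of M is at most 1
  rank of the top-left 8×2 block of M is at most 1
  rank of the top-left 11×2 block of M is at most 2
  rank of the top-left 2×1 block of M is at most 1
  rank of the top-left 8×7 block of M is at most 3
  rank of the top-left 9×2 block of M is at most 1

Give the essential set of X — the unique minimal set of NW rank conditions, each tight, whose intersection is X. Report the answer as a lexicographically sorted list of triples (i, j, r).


Propagating the 38 rank bounds to every northwest block:

  R[1]: 0 | 0 | 0 | 0 | 0 | 0 | 0 | 0 | 0 | 1 | 1 | 1
  R[2]: 0 | 0 | 0 | 0 | 1 | 1 | 1 | 1 | 1 | 2 | 2 | 2
  R[3]: 0 | 0 | 1 | 1 | 2 | 2 | 2 | 2 | 2 | 3 | 3 | 3
  R[4]: 0 | 0 | 1 | 1 | 2 | 2 | 2 | 2 | 2 | 3 | 4 | 4
  R[5]: 0 | 0 | 1 | 1 | 2 | 2 | 2 | 3 | 3 | 4 | 5 | 5
  R[6]: 0 | 0 | 1 | 1 | 2 | 2 | 2 | 3 | 3 | 4 | 5 | 6
  R[7]: 1 | 1 | 2 | 2 | 3 | 3 | 3 | 4 | 4 | 5 | 6 | 7
  R[8]: 1 | 1 | 2 | 2 | 3 | 3 | 3 | 4 | 5 | 6 | 7 | 8
  R[9]: 1 | 1 | 2 | 2 | 3 | 4 | 4 | 5 | 6 | 7 | 8 | 9
  R[10]: 1 | 2 | 3 | 3 | 4 | 5 | 5 | 6 | 7 | 8 | 9 | 10
  R[11]: 1 | 2 | 3 | 4 | 5 | 6 | 6 | 7 | 8 | 9 | 10 | 11
  R[12]: 1 | 2 | 3 | 4 | 5 | 6 | 7 | 8 | 9 | 10 | 11 | 12

reading off 1-entries of Δ²R: w = (10, 5, 3, 11, 8, 12, 1, 9, 6, 2, 4, 7).

ℓ(w)=39; the 10 essential cells (i,j,r):

[(1, 9, 0), (2, 4, 0), (4, 9, 2), (6, 2, 0), (6, 4, 1), (6, 7, 2), (6, 9, 3), (8, 7, 3), (9, 2, 1), (9, 4, 2)]


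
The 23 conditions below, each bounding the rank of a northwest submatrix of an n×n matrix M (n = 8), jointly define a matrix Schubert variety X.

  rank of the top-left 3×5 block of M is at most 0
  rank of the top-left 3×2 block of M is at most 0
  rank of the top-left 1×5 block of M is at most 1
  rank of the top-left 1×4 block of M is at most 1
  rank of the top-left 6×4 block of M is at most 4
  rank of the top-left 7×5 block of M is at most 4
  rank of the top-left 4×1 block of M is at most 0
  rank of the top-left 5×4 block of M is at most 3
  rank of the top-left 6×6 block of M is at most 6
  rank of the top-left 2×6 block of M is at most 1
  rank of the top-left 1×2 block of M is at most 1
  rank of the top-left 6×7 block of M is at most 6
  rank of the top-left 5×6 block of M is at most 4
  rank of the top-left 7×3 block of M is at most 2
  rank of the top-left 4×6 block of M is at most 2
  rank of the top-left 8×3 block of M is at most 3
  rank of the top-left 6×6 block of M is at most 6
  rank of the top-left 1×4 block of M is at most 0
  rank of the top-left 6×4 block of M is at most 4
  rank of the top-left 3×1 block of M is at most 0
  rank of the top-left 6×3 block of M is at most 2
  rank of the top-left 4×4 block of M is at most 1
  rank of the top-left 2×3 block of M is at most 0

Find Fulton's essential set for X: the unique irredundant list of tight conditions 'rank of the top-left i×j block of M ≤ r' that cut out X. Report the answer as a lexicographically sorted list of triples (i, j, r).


The tightest implied rank at each (i,j), from the 23 conditions:

  0 0 0 0 0 1 1 1
  0 0 0 0 0 1 2 2
  0 0 0 0 0 1 2 3
  0 1 1 1 1 2 3 4
  1 2 2 2 2 3 4 5
  1 2 2 3 3 4 5 6
  1 2 2 3 4 5 6 7
  1 2 3 4 5 6 7 8

hence w(1..8) = (6, 7, 8, 2, 1, 4, 5, 3).

ℓ(w)=18; the 3 essential cells (i,j,r):

[(3, 5, 0), (4, 1, 0), (7, 3, 2)]


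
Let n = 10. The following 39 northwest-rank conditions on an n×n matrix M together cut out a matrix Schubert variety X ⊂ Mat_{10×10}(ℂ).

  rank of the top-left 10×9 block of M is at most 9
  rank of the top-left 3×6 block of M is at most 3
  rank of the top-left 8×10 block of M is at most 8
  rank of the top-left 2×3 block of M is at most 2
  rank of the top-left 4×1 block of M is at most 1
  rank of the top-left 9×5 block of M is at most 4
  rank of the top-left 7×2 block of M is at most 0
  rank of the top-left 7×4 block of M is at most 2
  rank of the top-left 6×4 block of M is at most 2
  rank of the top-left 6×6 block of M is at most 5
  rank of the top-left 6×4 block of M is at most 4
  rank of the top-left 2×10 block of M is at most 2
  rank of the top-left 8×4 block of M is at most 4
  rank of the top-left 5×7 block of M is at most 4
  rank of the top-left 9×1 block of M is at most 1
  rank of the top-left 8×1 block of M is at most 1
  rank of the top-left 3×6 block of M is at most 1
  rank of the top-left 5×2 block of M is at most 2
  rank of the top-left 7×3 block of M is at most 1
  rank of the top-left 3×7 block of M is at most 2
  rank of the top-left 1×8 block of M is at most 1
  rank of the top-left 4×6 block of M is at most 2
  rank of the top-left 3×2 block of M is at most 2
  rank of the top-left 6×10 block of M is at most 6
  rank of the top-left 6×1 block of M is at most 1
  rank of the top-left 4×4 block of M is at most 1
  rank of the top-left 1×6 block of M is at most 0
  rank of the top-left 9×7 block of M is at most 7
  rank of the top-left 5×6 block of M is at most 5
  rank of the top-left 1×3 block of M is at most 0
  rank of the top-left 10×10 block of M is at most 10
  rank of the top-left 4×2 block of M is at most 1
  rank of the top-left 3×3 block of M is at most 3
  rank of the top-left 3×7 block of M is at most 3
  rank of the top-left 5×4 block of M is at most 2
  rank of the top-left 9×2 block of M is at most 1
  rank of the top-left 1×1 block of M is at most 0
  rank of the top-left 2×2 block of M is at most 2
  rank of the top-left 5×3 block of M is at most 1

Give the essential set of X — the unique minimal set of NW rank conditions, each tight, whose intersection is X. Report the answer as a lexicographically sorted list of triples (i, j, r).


Reconstructing r_w from the 39 given conditions:

  0 | 0 | 0 | 0 | 0 | 0 | 1 | 1 | 1 | 1
  0 | 0 | 1 | 1 | 1 | 1 | 2 | 2 | 2 | 2
  0 | 0 | 1 | 1 | 1 | 1 | 2 | 3 | 3 | 3
  0 | 0 | 1 | 1 | 2 | 2 | 3 | 4 | 4 | 4
  0 | 0 | 1 | 2 | 3 | 3 | 4 | 5 | 5 | 5
  0 | 0 | 1 | 2 | 3 | 4 | 5 | 6 | 6 | 6
  0 | 0 | 1 | 2 | 3 | 4 | 5 | 6 | 7 | 7
  1 | 1 | 2 | 3 | 4 | 5 | 6 | 7 | 8 | 8
  1 | 1 | 2 | 3 | 4 | 5 | 6 | 7 | 8 | 9
  1 | 2 | 3 | 4 | 5 | 6 | 7 | 8 | 9 | 10

giving w = (7, 3, 8, 5, 4, 6, 9, 1, 10, 2) via Δ²R.

|D(w)|=23, |Ess(w)|=5:

[(1, 6, 0), (3, 6, 1), (4, 4, 1), (7, 2, 0), (9, 2, 1)]


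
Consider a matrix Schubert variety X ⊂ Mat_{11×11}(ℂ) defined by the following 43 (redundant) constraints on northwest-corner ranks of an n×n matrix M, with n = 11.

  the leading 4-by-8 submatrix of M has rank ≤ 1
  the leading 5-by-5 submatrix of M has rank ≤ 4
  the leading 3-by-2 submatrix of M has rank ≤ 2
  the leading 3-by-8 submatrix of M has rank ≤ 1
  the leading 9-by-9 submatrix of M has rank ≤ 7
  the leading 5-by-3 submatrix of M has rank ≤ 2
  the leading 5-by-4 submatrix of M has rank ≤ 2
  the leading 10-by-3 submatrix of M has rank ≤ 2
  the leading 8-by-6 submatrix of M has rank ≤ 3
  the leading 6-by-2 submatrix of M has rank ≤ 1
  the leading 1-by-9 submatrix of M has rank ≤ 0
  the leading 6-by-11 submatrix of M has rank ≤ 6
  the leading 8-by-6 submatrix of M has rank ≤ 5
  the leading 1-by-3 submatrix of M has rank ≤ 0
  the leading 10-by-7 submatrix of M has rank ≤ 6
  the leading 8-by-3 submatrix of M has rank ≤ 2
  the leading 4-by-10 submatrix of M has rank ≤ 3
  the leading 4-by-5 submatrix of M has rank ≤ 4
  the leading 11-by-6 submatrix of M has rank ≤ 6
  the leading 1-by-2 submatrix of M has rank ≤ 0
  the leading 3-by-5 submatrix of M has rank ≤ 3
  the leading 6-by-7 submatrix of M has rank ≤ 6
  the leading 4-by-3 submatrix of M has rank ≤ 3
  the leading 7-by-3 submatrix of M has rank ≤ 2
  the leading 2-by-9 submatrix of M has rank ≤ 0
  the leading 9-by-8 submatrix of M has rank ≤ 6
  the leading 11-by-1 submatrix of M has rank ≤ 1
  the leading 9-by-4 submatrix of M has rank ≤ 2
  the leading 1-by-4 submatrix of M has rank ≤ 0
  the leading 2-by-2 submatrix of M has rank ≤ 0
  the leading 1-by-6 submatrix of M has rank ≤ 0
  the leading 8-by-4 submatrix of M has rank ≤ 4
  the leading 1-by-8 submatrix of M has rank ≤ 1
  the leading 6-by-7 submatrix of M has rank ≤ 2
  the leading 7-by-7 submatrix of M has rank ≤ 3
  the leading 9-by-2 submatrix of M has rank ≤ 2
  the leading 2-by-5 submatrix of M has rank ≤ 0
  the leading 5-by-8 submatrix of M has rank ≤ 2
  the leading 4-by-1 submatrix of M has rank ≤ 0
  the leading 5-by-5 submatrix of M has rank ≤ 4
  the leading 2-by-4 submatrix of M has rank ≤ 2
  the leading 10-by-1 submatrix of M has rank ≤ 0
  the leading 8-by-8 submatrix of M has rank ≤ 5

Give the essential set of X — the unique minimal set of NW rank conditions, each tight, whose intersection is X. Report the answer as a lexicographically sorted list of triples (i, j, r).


Propagating the 43 rank bounds to every northwest block:

  0  0  0  0  0  0  0  0  0  1  1
  0  0  0  0  0  0  0  0  0  1  2
  0  1  1  1  1  1  1  1  1  2  3
  0  1  1  1  1  1  1  1  2  3  4
  0  1  2  2  2  2  2  2  3  4  5
  0  1  2  2  2  2  2  3  4  5  6
  0  1  2  2  3  3  3  4  5  6  7
  0  1  2  2  3  3  4  5  6  7  8
  0  1  2  2  3  4  5  6  7  8  9
  0  1  2  3  4  5  6  7  8  9  10
  1  2  3  4  5  6  7  8  9  10  11

the unique w with this rank table is (10, 11, 2, 9, 3, 8, 5, 7, 6, 4, 1).

D(w) has 40 cells with 6 SE-corners; essential set:

[(2, 9, 0), (4, 8, 1), (6, 7, 2), (8, 6, 3), (9, 4, 2), (10, 1, 0)]


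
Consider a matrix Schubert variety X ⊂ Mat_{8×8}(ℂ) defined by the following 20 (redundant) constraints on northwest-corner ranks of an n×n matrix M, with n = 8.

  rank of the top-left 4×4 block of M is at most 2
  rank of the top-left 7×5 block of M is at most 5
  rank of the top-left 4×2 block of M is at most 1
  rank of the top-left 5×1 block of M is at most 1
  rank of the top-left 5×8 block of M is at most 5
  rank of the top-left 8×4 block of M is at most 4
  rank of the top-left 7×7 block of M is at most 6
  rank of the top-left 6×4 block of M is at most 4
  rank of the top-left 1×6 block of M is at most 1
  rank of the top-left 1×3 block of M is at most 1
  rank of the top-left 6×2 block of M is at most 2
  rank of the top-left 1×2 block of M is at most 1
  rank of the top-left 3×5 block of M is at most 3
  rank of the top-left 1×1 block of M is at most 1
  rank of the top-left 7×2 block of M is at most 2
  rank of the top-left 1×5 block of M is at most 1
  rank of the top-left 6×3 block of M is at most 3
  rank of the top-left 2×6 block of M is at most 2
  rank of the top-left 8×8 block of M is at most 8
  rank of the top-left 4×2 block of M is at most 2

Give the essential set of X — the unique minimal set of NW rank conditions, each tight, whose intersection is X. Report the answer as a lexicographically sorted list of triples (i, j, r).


Rank table r_w(8×8) implied by the 20 constraints:

  R[1]: 1 | 1 | 1 | 1 | 1 | 1 | 1 | 1
  R[2]: 1 | 1 | 2 | 2 | 2 | 2 | 2 | 2
  R[3]: 1 | 1 | 2 | 2 | 3 | 3 | 3 | 3
  R[4]: 1 | 1 | 2 | 2 | 3 | 4 | 4 | 4
  R[5]: 1 | 2 | 3 | 3 | 4 | 5 | 5 | 5
  R[6]: 1 | 2 | 3 | 4 | 5 | 6 | 6 | 6
  R[7]: 1 | 2 | 3 | 4 | 5 | 6 | 6 | 7
  R[8]: 1 | 2 | 3 | 4 | 5 | 6 | 7 | 8

reading off 1-entries of Δ²R: w = (1, 3, 5, 6, 2, 4, 8, 7).

|D(w)|=6, |Ess(w)|=3:

[(4, 2, 1), (4, 4, 2), (7, 7, 6)]


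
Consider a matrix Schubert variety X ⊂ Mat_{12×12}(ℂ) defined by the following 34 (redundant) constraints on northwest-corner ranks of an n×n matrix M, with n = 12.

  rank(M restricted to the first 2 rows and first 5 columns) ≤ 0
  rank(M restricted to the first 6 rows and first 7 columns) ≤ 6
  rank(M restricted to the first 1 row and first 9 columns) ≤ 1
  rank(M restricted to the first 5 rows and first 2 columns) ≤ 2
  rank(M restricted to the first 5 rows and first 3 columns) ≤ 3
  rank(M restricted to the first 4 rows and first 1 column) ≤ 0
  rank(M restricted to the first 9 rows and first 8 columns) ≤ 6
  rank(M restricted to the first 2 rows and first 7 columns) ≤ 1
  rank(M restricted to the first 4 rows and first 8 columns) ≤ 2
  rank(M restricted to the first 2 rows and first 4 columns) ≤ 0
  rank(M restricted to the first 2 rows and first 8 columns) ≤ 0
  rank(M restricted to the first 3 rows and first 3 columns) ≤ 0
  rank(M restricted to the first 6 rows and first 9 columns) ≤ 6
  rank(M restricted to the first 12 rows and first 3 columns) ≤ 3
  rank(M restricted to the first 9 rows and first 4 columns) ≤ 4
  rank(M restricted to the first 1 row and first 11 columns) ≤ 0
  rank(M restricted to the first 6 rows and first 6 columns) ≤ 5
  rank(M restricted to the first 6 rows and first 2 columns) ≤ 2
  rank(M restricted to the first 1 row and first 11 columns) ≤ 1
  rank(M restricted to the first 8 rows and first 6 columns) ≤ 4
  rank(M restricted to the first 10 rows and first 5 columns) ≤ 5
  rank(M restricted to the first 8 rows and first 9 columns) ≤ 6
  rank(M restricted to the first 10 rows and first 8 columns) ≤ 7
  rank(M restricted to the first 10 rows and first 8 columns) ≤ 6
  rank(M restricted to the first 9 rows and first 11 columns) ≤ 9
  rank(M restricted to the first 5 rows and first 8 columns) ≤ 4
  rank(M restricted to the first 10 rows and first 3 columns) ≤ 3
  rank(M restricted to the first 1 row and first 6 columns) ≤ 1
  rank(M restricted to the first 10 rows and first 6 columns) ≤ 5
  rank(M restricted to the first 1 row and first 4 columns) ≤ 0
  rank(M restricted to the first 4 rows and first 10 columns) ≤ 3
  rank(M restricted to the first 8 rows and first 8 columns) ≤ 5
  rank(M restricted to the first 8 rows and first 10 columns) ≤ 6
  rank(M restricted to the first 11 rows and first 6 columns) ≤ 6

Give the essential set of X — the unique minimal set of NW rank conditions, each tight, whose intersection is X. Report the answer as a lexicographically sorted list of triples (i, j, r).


Recovering R(i,j) via the rank-extension bound from the 34 conditions:

  row 1: 0 0 0 0 0 0 0 0 0 0 0 1
  row 2: 0 0 0 0 0 0 0 0 1 1 1 2
  row 3: 0 0 0 1 1 1 1 1 2 2 2 3
  row 4: 0 1 1 2 2 2 2 2 3 3 3 4
  row 5: 1 2 2 3 3 3 3 3 4 4 4 5
  row 6: 1 2 3 4 4 4 4 4 5 5 5 6
  row 7: 1 2 3 4 4 4 5 5 6 6 6 7
  row 8: 1 2 3 4 4 4 5 5 6 6 7 8
  row 9: 1 2 3 4 5 5 6 6 7 7 8 9
  row 10: 1 2 3 4 5 5 6 6 7 8 9 10
  row 11: 1 2 3 4 5 6 7 7 8 9 10 11
  row 12: 1 2 3 4 5 6 7 8 9 10 11 12

second differences of R give the permutation w = (12, 9, 4, 2, 1, 3, 7, 11, 5, 10, 6, 8).

ℓ(w)=31; the 9 essential cells (i,j,r):

[(1, 11, 0), (2, 8, 0), (3, 3, 0), (4, 1, 0), (8, 6, 4), (8, 8, 5), (8, 10, 6), (10, 6, 5), (10, 8, 6)]
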